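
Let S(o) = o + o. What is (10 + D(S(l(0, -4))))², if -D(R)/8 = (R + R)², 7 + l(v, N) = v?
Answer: 39212644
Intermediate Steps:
l(v, N) = -7 + v
S(o) = 2*o
D(R) = -32*R² (D(R) = -8*(R + R)² = -8*4*R² = -32*R²)
(10 + D(S(l(0, -4))))² = (10 - 32*4*(-7 + 0)²)² = (10 - 32*(2*(-7))²)² = (10 - 32*(-14)²)² = (10 - 32*196)² = (10 - 6272)² = (-6262)² = 39212644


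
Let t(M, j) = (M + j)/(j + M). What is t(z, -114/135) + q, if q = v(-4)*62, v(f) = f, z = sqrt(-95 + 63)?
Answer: -247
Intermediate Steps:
z = 4*I*sqrt(2) (z = sqrt(-32) = 4*I*sqrt(2) ≈ 5.6569*I)
t(M, j) = 1 (t(M, j) = (M + j)/(M + j) = 1)
q = -248 (q = -4*62 = -248)
t(z, -114/135) + q = 1 - 248 = -247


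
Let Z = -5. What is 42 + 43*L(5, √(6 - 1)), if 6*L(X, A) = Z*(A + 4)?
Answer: -304/3 - 215*√5/6 ≈ -181.46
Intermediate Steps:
L(X, A) = -10/3 - 5*A/6 (L(X, A) = (-5*(A + 4))/6 = (-5*(4 + A))/6 = (-20 - 5*A)/6 = -10/3 - 5*A/6)
42 + 43*L(5, √(6 - 1)) = 42 + 43*(-10/3 - 5*√(6 - 1)/6) = 42 + 43*(-10/3 - 5*√5/6) = 42 + (-430/3 - 215*√5/6) = -304/3 - 215*√5/6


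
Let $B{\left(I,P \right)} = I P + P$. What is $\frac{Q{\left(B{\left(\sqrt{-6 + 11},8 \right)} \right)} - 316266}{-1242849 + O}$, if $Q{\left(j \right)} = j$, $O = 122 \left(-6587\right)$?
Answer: $\frac{316258}{2046463} - \frac{8 \sqrt{5}}{2046463} \approx 0.15453$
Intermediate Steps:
$O = -803614$
$B{\left(I,P \right)} = P + I P$
$\frac{Q{\left(B{\left(\sqrt{-6 + 11},8 \right)} \right)} - 316266}{-1242849 + O} = \frac{8 \left(1 + \sqrt{-6 + 11}\right) - 316266}{-1242849 - 803614} = \frac{8 \left(1 + \sqrt{5}\right) - 316266}{-2046463} = \left(\left(8 + 8 \sqrt{5}\right) - 316266\right) \left(- \frac{1}{2046463}\right) = \left(-316258 + 8 \sqrt{5}\right) \left(- \frac{1}{2046463}\right) = \frac{316258}{2046463} - \frac{8 \sqrt{5}}{2046463}$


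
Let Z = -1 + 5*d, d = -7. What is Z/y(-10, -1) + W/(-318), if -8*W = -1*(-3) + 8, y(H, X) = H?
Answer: 45847/12720 ≈ 3.6043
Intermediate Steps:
Z = -36 (Z = -1 + 5*(-7) = -1 - 35 = -36)
W = -11/8 (W = -(-1*(-3) + 8)/8 = -(3 + 8)/8 = -⅛*11 = -11/8 ≈ -1.3750)
Z/y(-10, -1) + W/(-318) = -36/(-10) - 11/8/(-318) = -36*(-⅒) - 11/8*(-1/318) = 18/5 + 11/2544 = 45847/12720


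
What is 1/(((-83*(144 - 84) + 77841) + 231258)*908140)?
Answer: 1/276182628660 ≈ 3.6208e-12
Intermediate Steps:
1/(((-83*(144 - 84) + 77841) + 231258)*908140) = (1/908140)/((-83*60 + 77841) + 231258) = (1/908140)/((-4980 + 77841) + 231258) = (1/908140)/(72861 + 231258) = (1/908140)/304119 = (1/304119)*(1/908140) = 1/276182628660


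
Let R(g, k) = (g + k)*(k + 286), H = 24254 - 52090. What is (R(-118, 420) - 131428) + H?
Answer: 53948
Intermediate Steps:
H = -27836
R(g, k) = (286 + k)*(g + k) (R(g, k) = (g + k)*(286 + k) = (286 + k)*(g + k))
(R(-118, 420) - 131428) + H = ((420**2 + 286*(-118) + 286*420 - 118*420) - 131428) - 27836 = ((176400 - 33748 + 120120 - 49560) - 131428) - 27836 = (213212 - 131428) - 27836 = 81784 - 27836 = 53948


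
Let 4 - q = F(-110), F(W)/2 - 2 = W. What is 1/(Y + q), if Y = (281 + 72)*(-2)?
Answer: -1/486 ≈ -0.0020576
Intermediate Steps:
F(W) = 4 + 2*W
q = 220 (q = 4 - (4 + 2*(-110)) = 4 - (4 - 220) = 4 - 1*(-216) = 4 + 216 = 220)
Y = -706 (Y = 353*(-2) = -706)
1/(Y + q) = 1/(-706 + 220) = 1/(-486) = -1/486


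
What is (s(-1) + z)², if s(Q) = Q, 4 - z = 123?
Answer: 14400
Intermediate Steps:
z = -119 (z = 4 - 1*123 = 4 - 123 = -119)
(s(-1) + z)² = (-1 - 119)² = (-120)² = 14400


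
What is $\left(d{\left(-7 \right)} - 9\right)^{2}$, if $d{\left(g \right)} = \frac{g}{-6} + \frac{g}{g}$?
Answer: $\frac{1681}{36} \approx 46.694$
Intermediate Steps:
$d{\left(g \right)} = 1 - \frac{g}{6}$ ($d{\left(g \right)} = g \left(- \frac{1}{6}\right) + 1 = - \frac{g}{6} + 1 = 1 - \frac{g}{6}$)
$\left(d{\left(-7 \right)} - 9\right)^{2} = \left(\left(1 - - \frac{7}{6}\right) - 9\right)^{2} = \left(\left(1 + \frac{7}{6}\right) - 9\right)^{2} = \left(\frac{13}{6} - 9\right)^{2} = \left(- \frac{41}{6}\right)^{2} = \frac{1681}{36}$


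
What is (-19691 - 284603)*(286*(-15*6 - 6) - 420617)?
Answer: 136345925462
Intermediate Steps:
(-19691 - 284603)*(286*(-15*6 - 6) - 420617) = -304294*(286*(-90 - 6) - 420617) = -304294*(286*(-96) - 420617) = -304294*(-27456 - 420617) = -304294*(-448073) = 136345925462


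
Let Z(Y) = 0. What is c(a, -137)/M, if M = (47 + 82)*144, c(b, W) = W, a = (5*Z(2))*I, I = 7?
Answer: -137/18576 ≈ -0.0073751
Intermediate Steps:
a = 0 (a = (5*0)*7 = 0*7 = 0)
M = 18576 (M = 129*144 = 18576)
c(a, -137)/M = -137/18576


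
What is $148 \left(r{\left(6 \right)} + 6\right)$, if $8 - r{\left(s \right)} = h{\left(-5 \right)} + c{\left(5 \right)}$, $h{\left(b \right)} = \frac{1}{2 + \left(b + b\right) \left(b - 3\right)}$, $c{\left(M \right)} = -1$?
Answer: $\frac{90946}{41} \approx 2218.2$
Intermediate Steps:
$h{\left(b \right)} = \frac{1}{2 + 2 b \left(-3 + b\right)}$
$r{\left(s \right)} = \frac{737}{82}$ ($r{\left(s \right)} = 8 - \left(\frac{1}{2 \left(1 + \left(-5\right)^{2} - -15\right)} - 1\right) = 8 - \left(\frac{1}{2 \left(1 + 25 + 15\right)} - 1\right) = 8 - \left(\frac{1}{2 \cdot 41} - 1\right) = 8 - \left(\frac{1}{2} \cdot \frac{1}{41} - 1\right) = 8 - \left(\frac{1}{82} - 1\right) = 8 - - \frac{81}{82} = 8 + \frac{81}{82} = \frac{737}{82}$)
$148 \left(r{\left(6 \right)} + 6\right) = 148 \left(\frac{737}{82} + 6\right) = 148 \cdot \frac{1229}{82} = \frac{90946}{41}$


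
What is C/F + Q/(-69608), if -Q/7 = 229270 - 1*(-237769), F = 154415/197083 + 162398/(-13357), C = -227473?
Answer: 542594208719461123/27068800946616 ≈ 20045.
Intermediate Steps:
F = -29943363879/2632437631 (F = 154415*(1/197083) + 162398*(-1/13357) = 154415/197083 - 162398/13357 = -29943363879/2632437631 ≈ -11.375)
Q = -3269273 (Q = -7*(229270 - 1*(-237769)) = -7*(229270 + 237769) = -7*467039 = -3269273)
C/F + Q/(-69608) = -227473/(-29943363879/2632437631) - 3269273/(-69608) = -227473*(-2632437631/29943363879) - 3269273*(-1/69608) = 598808485236463/29943363879 + 467039/9944 = 542594208719461123/27068800946616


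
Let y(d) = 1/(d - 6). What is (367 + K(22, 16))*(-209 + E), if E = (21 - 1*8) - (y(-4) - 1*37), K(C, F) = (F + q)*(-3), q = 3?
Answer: -49259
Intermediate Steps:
y(d) = 1/(-6 + d)
K(C, F) = -9 - 3*F (K(C, F) = (F + 3)*(-3) = (3 + F)*(-3) = -9 - 3*F)
E = 501/10 (E = (21 - 1*8) - (1/(-6 - 4) - 1*37) = (21 - 8) - (1/(-10) - 37) = 13 - (-⅒ - 37) = 13 - 1*(-371/10) = 13 + 371/10 = 501/10 ≈ 50.100)
(367 + K(22, 16))*(-209 + E) = (367 + (-9 - 3*16))*(-209 + 501/10) = (367 + (-9 - 48))*(-1589/10) = (367 - 57)*(-1589/10) = 310*(-1589/10) = -49259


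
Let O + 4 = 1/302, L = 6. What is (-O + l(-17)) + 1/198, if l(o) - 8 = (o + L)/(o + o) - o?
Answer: 14905037/508266 ≈ 29.325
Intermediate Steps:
O = -1207/302 (O = -4 + 1/302 = -1207/302 ≈ -3.9967)
l(o) = 8 - o + (6 + o)/(2*o) (l(o) = 8 + ((o + 6)/(o + o) - o) = 8 + ((6 + o)/((2*o)) - o) = 8 + ((6 + o)*(1/(2*o)) - o) = 8 + ((6 + o)/(2*o) - o) = 8 + (-o + (6 + o)/(2*o)) = 8 - o + (6 + o)/(2*o))
(-O + l(-17)) + 1/198 = (-1*(-1207/302) + (17/2 - 1*(-17) + 3/(-17))) + 1/198 = (1207/302 + (17/2 + 17 + 3*(-1/17))) + 1/198 = (1207/302 + (17/2 + 17 - 3/17)) + 1/198 = (1207/302 + 861/34) + 1/198 = 75265/2567 + 1/198 = 14905037/508266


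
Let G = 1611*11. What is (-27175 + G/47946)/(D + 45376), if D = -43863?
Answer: -434304943/24180766 ≈ -17.961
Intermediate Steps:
G = 17721
(-27175 + G/47946)/(D + 45376) = (-27175 + 17721/47946)/(-43863 + 45376) = (-27175 + 17721*(1/47946))/1513 = (-27175 + 5907/15982)*(1/1513) = -434304943/15982*1/1513 = -434304943/24180766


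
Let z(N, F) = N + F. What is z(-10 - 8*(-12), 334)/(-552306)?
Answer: -70/92051 ≈ -0.00076045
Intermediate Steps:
z(N, F) = F + N
z(-10 - 8*(-12), 334)/(-552306) = (334 + (-10 - 8*(-12)))/(-552306) = (334 + (-10 + 96))*(-1/552306) = (334 + 86)*(-1/552306) = 420*(-1/552306) = -70/92051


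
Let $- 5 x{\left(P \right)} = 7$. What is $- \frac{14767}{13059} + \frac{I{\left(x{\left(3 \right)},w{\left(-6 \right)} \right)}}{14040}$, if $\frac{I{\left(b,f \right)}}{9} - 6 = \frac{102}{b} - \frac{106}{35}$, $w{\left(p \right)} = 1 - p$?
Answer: $- \frac{139703419}{118836900} \approx -1.1756$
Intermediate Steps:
$x{\left(P \right)} = - \frac{7}{5}$ ($x{\left(P \right)} = \left(- \frac{1}{5}\right) 7 = - \frac{7}{5}$)
$I{\left(b,f \right)} = \frac{936}{35} + \frac{918}{b}$ ($I{\left(b,f \right)} = 54 + 9 \left(\frac{102}{b} - \frac{106}{35}\right) = 54 + 9 \left(- \frac{106}{35} + \frac{102}{b}\right) = 54 - \left(\frac{954}{35} - \frac{918}{b}\right) = \frac{936}{35} + \frac{918}{b}$)
$- \frac{14767}{13059} + \frac{I{\left(x{\left(3 \right)},w{\left(-6 \right)} \right)}}{14040} = - \frac{14767}{13059} + \frac{\frac{936}{35} + \frac{918}{- \frac{7}{5}}}{14040} = \left(-14767\right) \frac{1}{13059} + \left(\frac{936}{35} + 918 \left(- \frac{5}{7}\right)\right) \frac{1}{14040} = - \frac{14767}{13059} + \left(\frac{936}{35} - \frac{4590}{7}\right) \frac{1}{14040} = - \frac{14767}{13059} - \frac{1223}{27300} = - \frac{139703419}{118836900}$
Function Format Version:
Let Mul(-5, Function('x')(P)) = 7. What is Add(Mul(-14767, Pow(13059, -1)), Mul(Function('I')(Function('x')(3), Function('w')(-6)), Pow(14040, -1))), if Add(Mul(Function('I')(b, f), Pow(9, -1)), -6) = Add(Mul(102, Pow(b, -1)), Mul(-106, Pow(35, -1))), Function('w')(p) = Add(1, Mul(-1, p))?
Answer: Rational(-139703419, 118836900) ≈ -1.1756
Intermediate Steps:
Function('x')(P) = Rational(-7, 5) (Function('x')(P) = Mul(Rational(-1, 5), 7) = Rational(-7, 5))
Function('I')(b, f) = Add(Rational(936, 35), Mul(918, Pow(b, -1))) (Function('I')(b, f) = Add(54, Mul(9, Add(Mul(102, Pow(b, -1)), Mul(-106, Pow(35, -1))))) = Add(54, Mul(9, Add(Mul(102, Pow(b, -1)), Mul(-106, Rational(1, 35))))) = Add(54, Mul(9, Add(Mul(102, Pow(b, -1)), Rational(-106, 35)))) = Add(54, Mul(9, Add(Rational(-106, 35), Mul(102, Pow(b, -1))))) = Add(54, Add(Rational(-954, 35), Mul(918, Pow(b, -1)))) = Add(Rational(936, 35), Mul(918, Pow(b, -1))))
Add(Mul(-14767, Pow(13059, -1)), Mul(Function('I')(Function('x')(3), Function('w')(-6)), Pow(14040, -1))) = Add(Mul(-14767, Pow(13059, -1)), Mul(Add(Rational(936, 35), Mul(918, Pow(Rational(-7, 5), -1))), Pow(14040, -1))) = Add(Mul(-14767, Rational(1, 13059)), Mul(Add(Rational(936, 35), Mul(918, Rational(-5, 7))), Rational(1, 14040))) = Add(Rational(-14767, 13059), Mul(Add(Rational(936, 35), Rational(-4590, 7)), Rational(1, 14040))) = Add(Rational(-14767, 13059), Mul(Rational(-22014, 35), Rational(1, 14040))) = Add(Rational(-14767, 13059), Rational(-1223, 27300)) = Rational(-139703419, 118836900)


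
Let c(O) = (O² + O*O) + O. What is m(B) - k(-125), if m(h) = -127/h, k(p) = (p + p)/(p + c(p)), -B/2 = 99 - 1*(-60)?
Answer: 8033/19716 ≈ 0.40744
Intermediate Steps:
B = -318 (B = -2*(99 - 1*(-60)) = -2*(99 + 60) = -2*159 = -318)
c(O) = O + 2*O² (c(O) = (O² + O²) + O = 2*O² + O = O + 2*O²)
k(p) = 2*p/(p + p*(1 + 2*p)) (k(p) = (p + p)/(p + p*(1 + 2*p)) = (2*p)/(p + p*(1 + 2*p)) = 2*p/(p + p*(1 + 2*p)))
m(B) - k(-125) = -127/(-318) - 1/(1 - 125) = -127*(-1/318) - 1/(-124) = 127/318 - 1*(-1/124) = 127/318 + 1/124 = 8033/19716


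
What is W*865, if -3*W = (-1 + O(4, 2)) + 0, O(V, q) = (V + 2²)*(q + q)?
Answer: -26815/3 ≈ -8938.3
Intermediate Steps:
O(V, q) = 2*q*(4 + V) (O(V, q) = (V + 4)*(2*q) = (4 + V)*(2*q) = 2*q*(4 + V))
W = -31/3 (W = -((-1 + 2*2*(4 + 4)) + 0)/3 = -((-1 + 2*2*8) + 0)/3 = -((-1 + 32) + 0)/3 = -(31 + 0)/3 = -⅓*31 = -31/3 ≈ -10.333)
W*865 = -31/3*865 = -26815/3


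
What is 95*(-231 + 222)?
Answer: -855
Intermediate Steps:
95*(-231 + 222) = 95*(-9) = -855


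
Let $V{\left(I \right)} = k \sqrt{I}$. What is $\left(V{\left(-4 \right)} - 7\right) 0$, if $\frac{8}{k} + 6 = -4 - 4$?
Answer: $0$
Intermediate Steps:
$k = - \frac{4}{7}$ ($k = \frac{8}{-6 - 8} = \frac{8}{-14} = 8 \left(- \frac{1}{14}\right) = - \frac{4}{7} \approx -0.57143$)
$V{\left(I \right)} = - \frac{4 \sqrt{I}}{7}$
$\left(V{\left(-4 \right)} - 7\right) 0 = \left(- \frac{4 \sqrt{-4}}{7} - 7\right) 0 = \left(- \frac{4 \cdot 2 i}{7} - 7\right) 0 = \left(- \frac{8 i}{7} - 7\right) 0 = \left(-7 - \frac{8 i}{7}\right) 0 = 0$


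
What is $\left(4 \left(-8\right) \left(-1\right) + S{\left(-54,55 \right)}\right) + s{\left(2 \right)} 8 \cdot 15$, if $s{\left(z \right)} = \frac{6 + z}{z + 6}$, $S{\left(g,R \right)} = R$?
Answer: $207$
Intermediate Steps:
$s{\left(z \right)} = 1$ ($s{\left(z \right)} = \frac{6 + z}{6 + z} = 1$)
$\left(4 \left(-8\right) \left(-1\right) + S{\left(-54,55 \right)}\right) + s{\left(2 \right)} 8 \cdot 15 = \left(4 \left(-8\right) \left(-1\right) + 55\right) + 1 \cdot 8 \cdot 15 = \left(\left(-32\right) \left(-1\right) + 55\right) + 8 \cdot 15 = \left(32 + 55\right) + 120 = 87 + 120 = 207$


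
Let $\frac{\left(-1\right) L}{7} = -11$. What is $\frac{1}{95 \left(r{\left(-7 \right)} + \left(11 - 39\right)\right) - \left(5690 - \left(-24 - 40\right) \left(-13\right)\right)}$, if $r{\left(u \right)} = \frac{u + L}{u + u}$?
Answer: $- \frac{1}{7993} \approx -0.00012511$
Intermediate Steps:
$L = 77$ ($L = \left(-7\right) \left(-11\right) = 77$)
$r{\left(u \right)} = \frac{77 + u}{2 u}$ ($r{\left(u \right)} = \frac{u + 77}{u + u} = \frac{77 + u}{2 u}$)
$\frac{1}{95 \left(r{\left(-7 \right)} + \left(11 - 39\right)\right) - \left(5690 - \left(-24 - 40\right) \left(-13\right)\right)} = \frac{1}{95 \left(\frac{77 - 7}{2 \left(-7\right)} + \left(11 - 39\right)\right) - \left(5690 - \left(-24 - 40\right) \left(-13\right)\right)} = \frac{1}{95 \left(\frac{1}{2} \left(- \frac{1}{7}\right) 70 - 28\right) + \left(\left(9682 - -832\right) - 15372\right)} = \frac{1}{95 \left(-5 - 28\right) + \left(\left(9682 + 832\right) - 15372\right)} = \frac{1}{95 \left(-33\right) + \left(10514 - 15372\right)} = \frac{1}{-3135 - 4858} = \frac{1}{-7993} = - \frac{1}{7993}$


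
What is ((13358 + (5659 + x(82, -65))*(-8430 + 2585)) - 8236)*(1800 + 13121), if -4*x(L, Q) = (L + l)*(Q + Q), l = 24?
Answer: -793912957118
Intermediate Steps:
x(L, Q) = -Q*(24 + L)/2 (x(L, Q) = -(L + 24)*(Q + Q)/4 = -(24 + L)*2*Q/4 = -Q*(24 + L)/2)
((13358 + (5659 + x(82, -65))*(-8430 + 2585)) - 8236)*(1800 + 13121) = ((13358 + (5659 - ½*(-65)*(24 + 82))*(-8430 + 2585)) - 8236)*(1800 + 13121) = ((13358 + (5659 - ½*(-65)*106)*(-5845)) - 8236)*14921 = ((13358 + (5659 + 3445)*(-5845)) - 8236)*14921 = ((13358 + 9104*(-5845)) - 8236)*14921 = ((13358 - 53212880) - 8236)*14921 = (-53199522 - 8236)*14921 = -53207758*14921 = -793912957118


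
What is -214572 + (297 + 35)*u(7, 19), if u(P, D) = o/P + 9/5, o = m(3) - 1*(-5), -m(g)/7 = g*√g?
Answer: -7480804/35 - 996*√3 ≈ -2.1546e+5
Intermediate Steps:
m(g) = -7*g^(3/2) (m(g) = -7*g*√g = -7*g^(3/2))
o = 5 - 21*√3 (o = -21*√3 - 1*(-5) = -21*√3 + 5 = 5 - 21*√3 ≈ -31.373)
u(P, D) = 9/5 + (5 - 21*√3)/P (u(P, D) = (5 - 21*√3)/P + 9/5 = 9/5 + (5 - 21*√3)/P)
-214572 + (297 + 35)*u(7, 19) = -214572 + (297 + 35)*((⅕)*(25 - 105*√3 + 9*7)/7) = -214572 + 332*((⅕)*(⅐)*(25 - 105*√3 + 63)) = -214572 + 332*((⅕)*(⅐)*(88 - 105*√3)) = -214572 + 332*(88/35 - 3*√3) = -214572 + (29216/35 - 996*√3) = -7480804/35 - 996*√3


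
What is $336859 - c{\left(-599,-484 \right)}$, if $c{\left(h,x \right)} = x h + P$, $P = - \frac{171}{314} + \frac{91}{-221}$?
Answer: $\frac{250586839}{5338} \approx 46944.0$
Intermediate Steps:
$P = - \frac{5105}{5338}$ ($P = \left(-171\right) \frac{1}{314} + 91 \left(- \frac{1}{221}\right) = - \frac{171}{314} - \frac{7}{17} = - \frac{5105}{5338} \approx -0.95635$)
$c{\left(h,x \right)} = - \frac{5105}{5338} + h x$ ($c{\left(h,x \right)} = x h - \frac{5105}{5338} = h x - \frac{5105}{5338} = - \frac{5105}{5338} + h x$)
$336859 - c{\left(-599,-484 \right)} = 336859 - \left(- \frac{5105}{5338} - -289916\right) = 336859 - \left(- \frac{5105}{5338} + 289916\right) = 336859 - \frac{1547566503}{5338} = \frac{250586839}{5338}$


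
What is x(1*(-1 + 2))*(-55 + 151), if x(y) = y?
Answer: 96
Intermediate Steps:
x(1*(-1 + 2))*(-55 + 151) = (1*(-1 + 2))*(-55 + 151) = (1*1)*96 = 1*96 = 96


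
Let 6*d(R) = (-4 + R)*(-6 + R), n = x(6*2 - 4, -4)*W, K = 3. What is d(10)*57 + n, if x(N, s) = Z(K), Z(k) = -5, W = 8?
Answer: 188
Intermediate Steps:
x(N, s) = -5
n = -40 (n = -5*8 = -40)
d(R) = (-6 + R)*(-4 + R)/6 (d(R) = ((-4 + R)*(-6 + R))/6 = ((-6 + R)*(-4 + R))/6 = (-6 + R)*(-4 + R)/6)
d(10)*57 + n = (4 - 5/3*10 + (⅙)*10²)*57 - 40 = (4 - 50/3 + (⅙)*100)*57 - 40 = (4 - 50/3 + 50/3)*57 - 40 = 4*57 - 40 = 228 - 40 = 188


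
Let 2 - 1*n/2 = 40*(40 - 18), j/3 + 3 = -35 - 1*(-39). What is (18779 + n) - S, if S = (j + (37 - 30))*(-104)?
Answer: 18063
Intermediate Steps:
j = 3 (j = -9 + 3*(-35 - 1*(-39)) = -9 + 3*(-35 + 39) = -9 + 3*4 = -9 + 12 = 3)
n = -1756 (n = 4 - 80*(40 - 18) = 4 - 80*22 = 4 - 2*880 = 4 - 1760 = -1756)
S = -1040 (S = (3 + (37 - 30))*(-104) = (3 + 7)*(-104) = 10*(-104) = -1040)
(18779 + n) - S = (18779 - 1756) - 1*(-1040) = 17023 + 1040 = 18063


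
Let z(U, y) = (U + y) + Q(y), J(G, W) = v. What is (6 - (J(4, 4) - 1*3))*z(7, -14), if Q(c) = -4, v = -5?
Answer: -154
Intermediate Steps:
J(G, W) = -5
z(U, y) = -4 + U + y (z(U, y) = (U + y) - 4 = -4 + U + y)
(6 - (J(4, 4) - 1*3))*z(7, -14) = (6 - (-5 - 1*3))*(-4 + 7 - 14) = (6 - (-5 - 3))*(-11) = (6 - 1*(-8))*(-11) = (6 + 8)*(-11) = 14*(-11) = -154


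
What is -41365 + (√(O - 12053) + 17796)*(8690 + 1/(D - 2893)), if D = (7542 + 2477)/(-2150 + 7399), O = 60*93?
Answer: 391032719416591/2529223 + 131873681971*I*√6473/15175338 ≈ 1.5461e+8 + 6.9915e+5*I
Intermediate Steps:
O = 5580
D = 10019/5249 ≈ 1.9087
-41365 + (√(O - 12053) + 17796)*(8690 + 1/(D - 2893)) = -41365 + (√(5580 - 12053) + 17796)*(8690 + 1/(10019/5249 - 2893)) = -41365 + (√(-6473) + 17796)*(8690 + 1/(-15175338/5249)) = -41365 + (I*√6473 + 17796)*(8690 - 5249/15175338) = -41365 + (17796 + I*√6473)*(131873681971/15175338) = -41365 + (391137340725986/2529223 + 131873681971*I*√6473/15175338) = 391032719416591/2529223 + 131873681971*I*√6473/15175338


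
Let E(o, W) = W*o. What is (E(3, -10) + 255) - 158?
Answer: 67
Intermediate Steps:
(E(3, -10) + 255) - 158 = (-10*3 + 255) - 158 = (-30 + 255) - 158 = 225 - 158 = 67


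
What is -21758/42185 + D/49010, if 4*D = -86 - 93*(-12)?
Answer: -2952439/5783180 ≈ -0.51052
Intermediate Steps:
D = 515/2 (D = (-86 - 93*(-12))/4 = (-86 + 1116)/4 = (¼)*1030 = 515/2 ≈ 257.50)
-21758/42185 + D/49010 = -21758/42185 + (515/2)/49010 = -21758*1/42185 + (515/2)*(1/49010) = -1978/3835 + 103/19604 = -2952439/5783180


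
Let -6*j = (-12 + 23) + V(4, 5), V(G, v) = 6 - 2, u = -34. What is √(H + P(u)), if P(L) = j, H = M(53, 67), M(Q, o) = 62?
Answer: √238/2 ≈ 7.7136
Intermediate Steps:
V(G, v) = 4
H = 62
j = -5/2 (j = -((-12 + 23) + 4)/6 = -(11 + 4)/6 = -⅙*15 = -5/2 ≈ -2.5000)
P(L) = -5/2
√(H + P(u)) = √(62 - 5/2) = √(119/2) = √238/2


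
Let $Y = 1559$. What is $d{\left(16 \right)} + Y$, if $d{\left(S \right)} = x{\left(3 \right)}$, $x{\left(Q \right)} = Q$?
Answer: $1562$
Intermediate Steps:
$d{\left(S \right)} = 3$
$d{\left(16 \right)} + Y = 3 + 1559 = 1562$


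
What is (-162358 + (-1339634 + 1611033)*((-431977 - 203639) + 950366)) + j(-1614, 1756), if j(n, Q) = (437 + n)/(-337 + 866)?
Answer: 45188593958691/529 ≈ 8.5423e+10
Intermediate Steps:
j(n, Q) = 19/23 + n/529 (j(n, Q) = (437 + n)/529 = (437 + n)*(1/529) = 19/23 + n/529)
(-162358 + (-1339634 + 1611033)*((-431977 - 203639) + 950366)) + j(-1614, 1756) = (-162358 + (-1339634 + 1611033)*((-431977 - 203639) + 950366)) + (19/23 + (1/529)*(-1614)) = (-162358 + 271399*(-635616 + 950366)) + (19/23 - 1614/529) = (-162358 + 271399*314750) - 1177/529 = (-162358 + 85422835250) - 1177/529 = 85422672892 - 1177/529 = 45188593958691/529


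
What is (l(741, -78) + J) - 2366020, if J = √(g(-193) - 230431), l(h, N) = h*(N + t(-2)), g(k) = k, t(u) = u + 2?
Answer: -2423818 + 4*I*√14414 ≈ -2.4238e+6 + 480.23*I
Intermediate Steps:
t(u) = 2 + u
l(h, N) = N*h (l(h, N) = h*(N + (2 - 2)) = h*(N + 0) = h*N = N*h)
J = 4*I*√14414 (J = √(-193 - 230431) = √(-230624) = 4*I*√14414 ≈ 480.23*I)
(l(741, -78) + J) - 2366020 = (-78*741 + 4*I*√14414) - 2366020 = (-57798 + 4*I*√14414) - 2366020 = -2423818 + 4*I*√14414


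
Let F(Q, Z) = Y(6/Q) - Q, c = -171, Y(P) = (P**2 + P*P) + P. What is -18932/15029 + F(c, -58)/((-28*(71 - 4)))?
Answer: -930384145/688749012 ≈ -1.3508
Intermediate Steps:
Y(P) = P + 2*P**2 (Y(P) = (P**2 + P**2) + P = 2*P**2 + P = P + 2*P**2)
F(Q, Z) = -Q + 6*(1 + 12/Q)/Q (F(Q, Z) = (6/Q)*(1 + 2*(6/Q)) - Q = (6/Q)*(1 + 12/Q) - Q = 6*(1 + 12/Q)/Q - Q = -Q + 6*(1 + 12/Q)/Q)
-18932/15029 + F(c, -58)/((-28*(71 - 4))) = -18932/15029 + (-1*(-171) + 6/(-171) + 72/(-171)**2)/((-28*(71 - 4))) = -18932*1/15029 + (171 + 6*(-1/171) + 72*(1/29241))/((-28*67)) = -18932/15029 + (171 - 2/57 + 8/3249)/(-1876) = -18932/15029 + (555473/3249)*(-1/1876) = -18932/15029 - 555473/6095124 = -930384145/688749012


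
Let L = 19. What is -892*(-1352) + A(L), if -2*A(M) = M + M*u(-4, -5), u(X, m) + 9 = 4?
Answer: 1206022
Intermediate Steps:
u(X, m) = -5 (u(X, m) = -9 + 4 = -5)
A(M) = 2*M (A(M) = -(M + M*(-5))/2 = -(M - 5*M)/2 = -(-2)*M = 2*M)
-892*(-1352) + A(L) = -892*(-1352) + 2*19 = 1205984 + 38 = 1206022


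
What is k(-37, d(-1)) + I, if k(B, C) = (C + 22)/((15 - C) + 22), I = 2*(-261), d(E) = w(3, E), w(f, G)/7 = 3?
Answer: -8309/16 ≈ -519.31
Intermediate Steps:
w(f, G) = 21 (w(f, G) = 7*3 = 21)
d(E) = 21
I = -522
k(B, C) = (22 + C)/(37 - C)
k(-37, d(-1)) + I = (-22 - 1*21)/(-37 + 21) - 522 = (-22 - 21)/(-16) - 522 = -1/16*(-43) - 522 = 43/16 - 522 = -8309/16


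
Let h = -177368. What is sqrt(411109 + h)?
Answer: sqrt(233741) ≈ 483.47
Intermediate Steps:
sqrt(411109 + h) = sqrt(411109 - 177368) = sqrt(233741)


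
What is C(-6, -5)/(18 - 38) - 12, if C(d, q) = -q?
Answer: -49/4 ≈ -12.250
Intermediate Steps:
C(-6, -5)/(18 - 38) - 12 = (-1*(-5))/(18 - 38) - 12 = 5/(-20) - 12 = 5*(-1/20) - 12 = -1/4 - 12 = -49/4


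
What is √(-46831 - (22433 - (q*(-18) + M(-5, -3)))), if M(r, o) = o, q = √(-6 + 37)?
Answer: √(-69267 - 18*√31) ≈ 263.38*I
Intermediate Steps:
q = √31 ≈ 5.5678
√(-46831 - (22433 - (q*(-18) + M(-5, -3)))) = √(-46831 - (22433 - (√31*(-18) - 3))) = √(-46831 - (22433 - (-18*√31 - 3))) = √(-46831 - (22433 - (-3 - 18*√31))) = √(-46831 - (22433 + (3 + 18*√31))) = √(-46831 - (22436 + 18*√31)) = √(-46831 + (-22436 - 18*√31)) = √(-69267 - 18*√31)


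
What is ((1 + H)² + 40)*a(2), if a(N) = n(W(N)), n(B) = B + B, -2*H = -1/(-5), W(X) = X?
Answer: 4081/25 ≈ 163.24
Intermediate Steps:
H = -⅒ (H = -(-1)/(2*(-5)) = -(-1)*(-1)/(2*5) = -½*⅕ = -⅒ ≈ -0.10000)
n(B) = 2*B
a(N) = 2*N
((1 + H)² + 40)*a(2) = ((1 - ⅒)² + 40)*(2*2) = ((9/10)² + 40)*4 = (81/100 + 40)*4 = (4081/100)*4 = 4081/25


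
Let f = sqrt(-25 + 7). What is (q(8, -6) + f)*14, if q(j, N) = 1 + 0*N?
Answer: 14 + 42*I*sqrt(2) ≈ 14.0 + 59.397*I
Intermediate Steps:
q(j, N) = 1 (q(j, N) = 1 + 0 = 1)
f = 3*I*sqrt(2) (f = sqrt(-18) = 3*I*sqrt(2) ≈ 4.2426*I)
(q(8, -6) + f)*14 = (1 + 3*I*sqrt(2))*14 = 14 + 42*I*sqrt(2)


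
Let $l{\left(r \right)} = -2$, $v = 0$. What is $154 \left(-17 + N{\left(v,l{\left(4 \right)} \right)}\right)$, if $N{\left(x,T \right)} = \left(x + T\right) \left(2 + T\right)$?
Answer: $-2618$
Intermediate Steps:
$N{\left(x,T \right)} = \left(2 + T\right) \left(T + x\right)$ ($N{\left(x,T \right)} = \left(T + x\right) \left(2 + T\right) = \left(2 + T\right) \left(T + x\right)$)
$154 \left(-17 + N{\left(v,l{\left(4 \right)} \right)}\right) = 154 \left(-17 + \left(\left(-2\right)^{2} + 2 \left(-2\right) + 2 \cdot 0 - 0\right)\right) = 154 \left(-17 + \left(4 - 4 + 0 + 0\right)\right) = 154 \left(-17 + 0\right) = 154 \left(-17\right) = -2618$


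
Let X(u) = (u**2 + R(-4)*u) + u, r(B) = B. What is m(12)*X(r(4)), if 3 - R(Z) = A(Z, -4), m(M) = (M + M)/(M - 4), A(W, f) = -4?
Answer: 144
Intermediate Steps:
m(M) = 2*M/(-4 + M) (m(M) = (2*M)/(-4 + M) = 2*M/(-4 + M))
R(Z) = 7 (R(Z) = 3 - 1*(-4) = 3 + 4 = 7)
X(u) = u**2 + 8*u (X(u) = (u**2 + 7*u) + u = u**2 + 8*u)
m(12)*X(r(4)) = (2*12/(-4 + 12))*(4*(8 + 4)) = (2*12/8)*(4*12) = (2*12*(1/8))*48 = 3*48 = 144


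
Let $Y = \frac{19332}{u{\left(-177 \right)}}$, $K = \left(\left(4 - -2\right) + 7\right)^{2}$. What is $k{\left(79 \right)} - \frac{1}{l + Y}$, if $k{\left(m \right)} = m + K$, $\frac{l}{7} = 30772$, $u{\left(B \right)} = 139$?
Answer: $\frac{7430200885}{29960488} \approx 248.0$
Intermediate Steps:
$l = 215404$ ($l = 7 \cdot 30772 = 215404$)
$K = 169$ ($K = \left(\left(4 + 2\right) + 7\right)^{2} = \left(6 + 7\right)^{2} = 13^{2} = 169$)
$Y = \frac{19332}{139} \approx 139.08$
$k{\left(m \right)} = 169 + m$ ($k{\left(m \right)} = m + 169 = 169 + m$)
$k{\left(79 \right)} - \frac{1}{l + Y} = \left(169 + 79\right) - \frac{1}{215404 + \frac{19332}{139}} = 248 - \frac{1}{\frac{29960488}{139}} = 248 - \frac{139}{29960488} = \frac{7430200885}{29960488}$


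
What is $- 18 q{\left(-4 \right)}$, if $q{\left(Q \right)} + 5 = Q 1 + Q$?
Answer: $234$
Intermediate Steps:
$q{\left(Q \right)} = -5 + 2 Q$ ($q{\left(Q \right)} = -5 + \left(Q 1 + Q\right) = -5 + \left(Q + Q\right) = -5 + 2 Q$)
$- 18 q{\left(-4 \right)} = - 18 \left(-5 + 2 \left(-4\right)\right) = - 18 \left(-5 - 8\right) = \left(-18\right) \left(-13\right) = 234$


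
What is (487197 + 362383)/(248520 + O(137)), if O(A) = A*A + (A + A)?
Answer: 849580/267563 ≈ 3.1753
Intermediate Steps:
O(A) = A² + 2*A
(487197 + 362383)/(248520 + O(137)) = (487197 + 362383)/(248520 + 137*(2 + 137)) = 849580/(248520 + 137*139) = 849580/(248520 + 19043) = 849580/267563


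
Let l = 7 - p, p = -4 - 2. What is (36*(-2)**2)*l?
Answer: 1872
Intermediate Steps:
p = -6
l = 13 (l = 7 - 1*(-6) = 7 + 6 = 13)
(36*(-2)**2)*l = (36*(-2)**2)*13 = (36*4)*13 = 144*13 = 1872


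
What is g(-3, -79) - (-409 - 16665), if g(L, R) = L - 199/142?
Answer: 2423883/142 ≈ 17070.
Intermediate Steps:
g(L, R) = -199/142 + L (g(L, R) = L - 199*1/142 = L - 199/142 = -199/142 + L)
g(-3, -79) - (-409 - 16665) = (-199/142 - 3) - (-409 - 16665) = -625/142 - 1*(-17074) = -625/142 + 17074 = 2423883/142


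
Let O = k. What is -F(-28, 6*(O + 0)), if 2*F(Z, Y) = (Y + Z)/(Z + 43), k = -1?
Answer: 17/15 ≈ 1.1333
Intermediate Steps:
O = -1
F(Z, Y) = (Y + Z)/(2*(43 + Z)) (F(Z, Y) = ((Y + Z)/(Z + 43))/2 = ((Y + Z)/(43 + Z))/2 = (Y + Z)/(2*(43 + Z)))
-F(-28, 6*(O + 0)) = -(6*(-1 + 0) - 28)/(2*(43 - 28)) = -(6*(-1) - 28)/(2*15) = -(-6 - 28)/(2*15) = -(-34)/(2*15) = -1*(-17/15) = 17/15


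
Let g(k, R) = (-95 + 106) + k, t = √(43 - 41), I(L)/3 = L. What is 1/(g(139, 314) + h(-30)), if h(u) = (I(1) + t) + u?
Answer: 123/15127 - √2/15127 ≈ 0.0080377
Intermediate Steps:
I(L) = 3*L
t = √2 ≈ 1.4142
h(u) = 3 + u + √2 (h(u) = (3*1 + √2) + u = (3 + √2) + u = 3 + u + √2)
g(k, R) = 11 + k
1/(g(139, 314) + h(-30)) = 1/((11 + 139) + (3 - 30 + √2)) = 1/(150 + (-27 + √2)) = 1/(123 + √2)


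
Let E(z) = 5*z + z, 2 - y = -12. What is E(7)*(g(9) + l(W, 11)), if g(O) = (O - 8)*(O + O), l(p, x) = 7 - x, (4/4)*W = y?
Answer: 588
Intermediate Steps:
y = 14 (y = 2 - 1*(-12) = 2 + 12 = 14)
W = 14
g(O) = 2*O*(-8 + O) (g(O) = (-8 + O)*(2*O) = 2*O*(-8 + O))
E(z) = 6*z
E(7)*(g(9) + l(W, 11)) = (6*7)*(2*9*(-8 + 9) + (7 - 1*11)) = 42*(2*9*1 + (7 - 11)) = 42*(18 - 4) = 42*14 = 588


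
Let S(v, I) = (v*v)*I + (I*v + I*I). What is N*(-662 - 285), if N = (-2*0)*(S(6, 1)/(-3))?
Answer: 0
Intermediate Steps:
S(v, I) = I² + I*v + I*v² (S(v, I) = v²*I + (I*v + I²) = I*v² + (I² + I*v) = I² + I*v + I*v²)
N = 0 (N = (-2*0)*((1*(1 + 6 + 6²))/(-3)) = 0*((1*(1 + 6 + 36))*(-⅓)) = 0*((1*43)*(-⅓)) = 0*(43*(-⅓)) = 0*(-43/3) = 0)
N*(-662 - 285) = 0*(-662 - 285) = 0*(-947) = 0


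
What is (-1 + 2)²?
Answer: 1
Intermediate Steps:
(-1 + 2)² = 1² = 1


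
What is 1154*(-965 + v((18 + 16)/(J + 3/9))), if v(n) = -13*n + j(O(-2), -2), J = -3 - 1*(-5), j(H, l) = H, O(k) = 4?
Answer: -9293162/7 ≈ -1.3276e+6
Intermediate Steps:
J = 2 (J = -3 + 5 = 2)
v(n) = 4 - 13*n (v(n) = -13*n + 4 = 4 - 13*n)
1154*(-965 + v((18 + 16)/(J + 3/9))) = 1154*(-965 + (4 - 13*(18 + 16)/(2 + 3/9))) = 1154*(-965 + (4 - 442/(2 + 3*(⅑)))) = 1154*(-965 + (4 - 442/(2 + ⅓))) = 1154*(-965 + (4 - 442/7/3)) = 1154*(-965 + (4 - 442*3/7)) = 1154*(-965 + (4 - 13*102/7)) = 1154*(-965 + (4 - 1326/7)) = 1154*(-965 - 1298/7) = 1154*(-8053/7) = -9293162/7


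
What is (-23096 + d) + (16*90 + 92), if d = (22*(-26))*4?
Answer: -23852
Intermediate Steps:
d = -2288 (d = -572*4 = -2288)
(-23096 + d) + (16*90 + 92) = (-23096 - 2288) + (16*90 + 92) = -25384 + (1440 + 92) = -25384 + 1532 = -23852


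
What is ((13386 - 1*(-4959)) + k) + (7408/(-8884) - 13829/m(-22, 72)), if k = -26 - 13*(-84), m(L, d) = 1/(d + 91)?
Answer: -4963306088/2221 ≈ -2.2347e+6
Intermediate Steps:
m(L, d) = 1/(91 + d)
k = 1066 (k = -26 + 1092 = 1066)
((13386 - 1*(-4959)) + k) + (7408/(-8884) - 13829/m(-22, 72)) = ((13386 - 1*(-4959)) + 1066) + (7408/(-8884) - 13829/(1/(91 + 72))) = ((13386 + 4959) + 1066) + (7408*(-1/8884) - 13829/(1/163)) = (18345 + 1066) + (-1852/2221 - 13829/1/163) = 19411 + (-1852/2221 - 13829*163) = 19411 + (-1852/2221 - 2254127) = 19411 - 5006417919/2221 = -4963306088/2221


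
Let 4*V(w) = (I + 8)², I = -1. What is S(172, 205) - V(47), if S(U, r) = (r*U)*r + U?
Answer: 28913839/4 ≈ 7.2285e+6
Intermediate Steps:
V(w) = 49/4 (V(w) = (-1 + 8)²/4 = (¼)*7² = (¼)*49 = 49/4)
S(U, r) = U + U*r² (S(U, r) = (U*r)*r + U = U*r² + U = U + U*r²)
S(172, 205) - V(47) = 172*(1 + 205²) - 1*49/4 = 172*(1 + 42025) - 49/4 = 172*42026 - 49/4 = 7228472 - 49/4 = 28913839/4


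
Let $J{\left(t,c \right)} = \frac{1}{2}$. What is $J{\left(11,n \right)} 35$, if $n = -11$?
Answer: $\frac{35}{2} \approx 17.5$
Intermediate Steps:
$J{\left(t,c \right)} = \frac{1}{2}$
$J{\left(11,n \right)} 35 = \frac{1}{2} \cdot 35 = \frac{35}{2}$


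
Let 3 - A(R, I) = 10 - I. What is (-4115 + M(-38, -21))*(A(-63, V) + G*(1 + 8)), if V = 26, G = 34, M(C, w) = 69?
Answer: -1314950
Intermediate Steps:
A(R, I) = -7 + I (A(R, I) = 3 - (10 - I) = 3 + (-10 + I) = -7 + I)
(-4115 + M(-38, -21))*(A(-63, V) + G*(1 + 8)) = (-4115 + 69)*((-7 + 26) + 34*(1 + 8)) = -4046*(19 + 34*9) = -4046*(19 + 306) = -4046*325 = -1314950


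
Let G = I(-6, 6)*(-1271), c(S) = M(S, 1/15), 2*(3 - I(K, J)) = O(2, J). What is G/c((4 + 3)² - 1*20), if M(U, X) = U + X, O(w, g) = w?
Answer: -19065/218 ≈ -87.454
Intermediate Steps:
I(K, J) = 2 (I(K, J) = 3 - ½*2 = 3 - 1 = 2)
c(S) = 1/15 + S (c(S) = S + 1/15 = 1/15 + S)
G = -2542 (G = 2*(-1271) = -2542)
G/c((4 + 3)² - 1*20) = -2542/(1/15 + ((4 + 3)² - 1*20)) = -2542/(1/15 + (7² - 20)) = -2542/(1/15 + (49 - 20)) = -2542/(1/15 + 29) = -2542/436/15 = -2542*15/436 = -19065/218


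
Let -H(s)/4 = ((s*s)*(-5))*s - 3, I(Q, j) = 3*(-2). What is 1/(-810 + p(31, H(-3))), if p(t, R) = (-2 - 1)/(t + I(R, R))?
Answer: -25/20253 ≈ -0.0012344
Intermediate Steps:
I(Q, j) = -6
H(s) = 12 + 20*s³ (H(s) = -4*(((s*s)*(-5))*s - 3) = -4*((s²*(-5))*s - 3) = -4*((-5*s²)*s - 3) = -4*(-5*s³ - 3) = -4*(-3 - 5*s³) = 12 + 20*s³)
p(t, R) = -3/(-6 + t) (p(t, R) = (-2 - 1)/(t - 6) = -3/(-6 + t))
1/(-810 + p(31, H(-3))) = 1/(-810 - 3/(-6 + 31)) = 1/(-810 - 3/25) = 1/(-20253/25) = -25/20253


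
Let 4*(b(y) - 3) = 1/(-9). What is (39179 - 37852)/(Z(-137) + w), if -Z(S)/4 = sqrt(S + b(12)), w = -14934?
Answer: -89178381/1003619252 + 19905*I*sqrt(193)/1003619252 ≈ -0.088857 + 0.00027553*I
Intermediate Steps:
b(y) = 107/36 (b(y) = 3 + (1/4)/(-9) = 3 + (1/4)*(-1/9) = 3 - 1/36 = 107/36)
Z(S) = -4*sqrt(107/36 + S) (Z(S) = -4*sqrt(S + 107/36) = -4*sqrt(107/36 + S))
(39179 - 37852)/(Z(-137) + w) = (39179 - 37852)/(-2*sqrt(107 + 36*(-137))/3 - 14934) = 1327/(-2*sqrt(107 - 4932)/3 - 14934) = 1327/(-10*I*sqrt(193)/3 - 14934) = 1327/(-14934 - 10*I*sqrt(193)/3)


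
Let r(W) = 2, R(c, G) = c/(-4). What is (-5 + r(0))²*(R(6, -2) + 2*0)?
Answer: -27/2 ≈ -13.500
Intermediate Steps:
R(c, G) = -c/4 (R(c, G) = c*(-¼) = -c/4)
(-5 + r(0))²*(R(6, -2) + 2*0) = (-5 + 2)²*(-¼*6 + 2*0) = (-3)²*(-3/2 + 0) = 9*(-3/2) = -27/2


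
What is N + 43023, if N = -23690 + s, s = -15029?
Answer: 4304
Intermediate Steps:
N = -38719 (N = -23690 - 15029 = -38719)
N + 43023 = -38719 + 43023 = 4304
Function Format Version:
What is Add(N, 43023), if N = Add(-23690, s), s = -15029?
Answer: 4304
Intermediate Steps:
N = -38719 (N = Add(-23690, -15029) = -38719)
Add(N, 43023) = Add(-38719, 43023) = 4304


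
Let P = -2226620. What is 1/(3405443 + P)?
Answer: 1/1178823 ≈ 8.4830e-7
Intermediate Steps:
1/(3405443 + P) = 1/(3405443 - 2226620) = 1/1178823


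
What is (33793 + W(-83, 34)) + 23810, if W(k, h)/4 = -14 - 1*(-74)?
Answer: 57843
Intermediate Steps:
W(k, h) = 240 (W(k, h) = 4*(-14 - 1*(-74)) = 4*(-14 + 74) = 4*60 = 240)
(33793 + W(-83, 34)) + 23810 = (33793 + 240) + 23810 = 34033 + 23810 = 57843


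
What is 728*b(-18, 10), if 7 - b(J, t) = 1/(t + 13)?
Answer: 116480/23 ≈ 5064.3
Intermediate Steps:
b(J, t) = 7 - 1/(13 + t) (b(J, t) = 7 - 1/(t + 13) = 7 - 1/(13 + t))
728*b(-18, 10) = 728*((90 + 7*10)/(13 + 10)) = 728*((90 + 70)/23) = 728*((1/23)*160) = 728*(160/23) = 116480/23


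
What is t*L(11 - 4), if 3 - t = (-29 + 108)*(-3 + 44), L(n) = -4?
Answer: 12944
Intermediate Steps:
t = -3236 (t = 3 - (-29 + 108)*(-3 + 44) = 3 - 79*41 = 3 - 1*3239 = 3 - 3239 = -3236)
t*L(11 - 4) = -3236*(-4) = 12944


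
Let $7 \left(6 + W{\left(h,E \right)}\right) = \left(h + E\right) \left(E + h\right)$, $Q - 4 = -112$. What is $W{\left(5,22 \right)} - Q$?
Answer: $\frac{1443}{7} \approx 206.14$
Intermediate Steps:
$Q = -108$ ($Q = 4 - 112 = -108$)
$W{\left(h,E \right)} = -6 + \frac{\left(E + h\right)^{2}}{7}$ ($W{\left(h,E \right)} = -6 + \frac{\left(h + E\right) \left(E + h\right)}{7} = -6 + \frac{\left(E + h\right) \left(E + h\right)}{7} = -6 + \frac{\left(E + h\right)^{2}}{7}$)
$W{\left(5,22 \right)} - Q = \left(-6 + \frac{\left(22 + 5\right)^{2}}{7}\right) - -108 = \left(-6 + \frac{27^{2}}{7}\right) + 108 = \left(-6 + \frac{1}{7} \cdot 729\right) + 108 = \left(-6 + \frac{729}{7}\right) + 108 = \frac{687}{7} + 108 = \frac{1443}{7}$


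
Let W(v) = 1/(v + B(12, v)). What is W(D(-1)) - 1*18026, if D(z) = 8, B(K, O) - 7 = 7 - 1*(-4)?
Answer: -468675/26 ≈ -18026.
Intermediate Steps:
B(K, O) = 18 (B(K, O) = 7 + (7 - 1*(-4)) = 7 + (7 + 4) = 7 + 11 = 18)
W(v) = 1/(18 + v) (W(v) = 1/(v + 18) = 1/(18 + v))
W(D(-1)) - 1*18026 = 1/(18 + 8) - 1*18026 = 1/26 - 18026 = -468675/26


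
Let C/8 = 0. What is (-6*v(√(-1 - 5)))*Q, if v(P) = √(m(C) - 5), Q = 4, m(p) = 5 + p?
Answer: 0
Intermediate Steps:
C = 0 (C = 8*0 = 0)
v(P) = 0 (v(P) = √((5 + 0) - 5) = √(5 - 5) = √0 = 0)
(-6*v(√(-1 - 5)))*Q = -6*0*4 = 0*4 = 0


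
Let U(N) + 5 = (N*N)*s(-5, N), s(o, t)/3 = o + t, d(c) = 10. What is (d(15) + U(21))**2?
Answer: 448295929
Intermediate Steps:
s(o, t) = 3*o + 3*t (s(o, t) = 3*(o + t) = 3*o + 3*t)
U(N) = -5 + N**2*(-15 + 3*N) (U(N) = -5 + (N*N)*(3*(-5) + 3*N) = -5 + N**2*(-15 + 3*N))
(d(15) + U(21))**2 = (10 + (-5 + 3*21**2*(-5 + 21)))**2 = (10 + (-5 + 3*441*16))**2 = (10 + (-5 + 21168))**2 = (10 + 21163)**2 = 21173**2 = 448295929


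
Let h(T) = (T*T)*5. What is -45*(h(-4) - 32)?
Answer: -2160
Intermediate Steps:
h(T) = 5*T**2 (h(T) = T**2*5 = 5*T**2)
-45*(h(-4) - 32) = -45*(5*(-4)**2 - 32) = -45*(5*16 - 32) = -45*(80 - 32) = -45*48 = -2160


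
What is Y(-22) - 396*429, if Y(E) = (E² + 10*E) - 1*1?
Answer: -169621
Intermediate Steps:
Y(E) = -1 + E² + 10*E (Y(E) = (E² + 10*E) - 1 = -1 + E² + 10*E)
Y(-22) - 396*429 = (-1 + (-22)² + 10*(-22)) - 396*429 = (-1 + 484 - 220) - 169884 = 263 - 169884 = -169621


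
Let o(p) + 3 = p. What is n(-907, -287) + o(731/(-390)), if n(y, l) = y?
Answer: -355631/390 ≈ -911.87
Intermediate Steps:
o(p) = -3 + p
n(-907, -287) + o(731/(-390)) = -907 + (-3 + 731/(-390)) = -907 + (-3 + 731*(-1/390)) = -907 + (-3 - 731/390) = -907 - 1901/390 = -355631/390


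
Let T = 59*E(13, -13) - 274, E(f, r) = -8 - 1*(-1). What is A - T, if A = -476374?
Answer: -475687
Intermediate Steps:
E(f, r) = -7 (E(f, r) = -8 + 1 = -7)
T = -687 (T = 59*(-7) - 274 = -413 - 274 = -687)
A - T = -476374 - 1*(-687) = -476374 + 687 = -475687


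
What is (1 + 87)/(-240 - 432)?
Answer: -11/84 ≈ -0.13095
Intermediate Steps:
(1 + 87)/(-240 - 432) = 88/(-672) = 88*(-1/672) = -11/84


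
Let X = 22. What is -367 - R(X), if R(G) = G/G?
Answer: -368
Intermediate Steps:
R(G) = 1
-367 - R(X) = -367 - 1*1 = -367 - 1 = -368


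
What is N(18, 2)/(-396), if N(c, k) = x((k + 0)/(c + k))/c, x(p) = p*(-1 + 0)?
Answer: 1/71280 ≈ 1.4029e-5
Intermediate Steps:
x(p) = -p (x(p) = p*(-1) = -p)
N(c, k) = -k/(c*(c + k)) (N(c, k) = (-(k + 0)/(c + k))/c = (-k/(c + k))/c = -k/(c*(c + k)))
N(18, 2)/(-396) = -1*2/(18*(18 + 2))/(-396) = -1*2*1/18/20*(-1/396) = -1*2*1/18*1/20*(-1/396) = -1/180*(-1/396) = 1/71280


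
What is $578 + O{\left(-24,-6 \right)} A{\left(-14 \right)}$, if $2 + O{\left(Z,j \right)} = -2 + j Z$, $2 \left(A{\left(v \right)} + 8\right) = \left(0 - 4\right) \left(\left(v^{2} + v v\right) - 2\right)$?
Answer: $-109742$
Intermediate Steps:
$A{\left(v \right)} = -4 - 4 v^{2}$ ($A{\left(v \right)} = -8 + \frac{\left(0 - 4\right) \left(\left(v^{2} + v v\right) - 2\right)}{2} = -8 + \frac{\left(-4\right) \left(\left(v^{2} + v^{2}\right) - 2\right)}{2} = -8 + \frac{\left(-4\right) \left(2 v^{2} - 2\right)}{2} = -8 + \frac{\left(-4\right) \left(-2 + 2 v^{2}\right)}{2} = -8 + \frac{8 - 8 v^{2}}{2} = -8 - \left(-4 + 4 v^{2}\right) = -4 - 4 v^{2}$)
$O{\left(Z,j \right)} = -4 + Z j$ ($O{\left(Z,j \right)} = -2 + \left(-2 + j Z\right) = -2 + \left(-2 + Z j\right) = -4 + Z j$)
$578 + O{\left(-24,-6 \right)} A{\left(-14 \right)} = 578 + \left(-4 - -144\right) \left(-4 - 4 \left(-14\right)^{2}\right) = 578 + \left(-4 + 144\right) \left(-4 - 784\right) = 578 + 140 \left(-4 - 784\right) = 578 + 140 \left(-788\right) = 578 - 110320 = -109742$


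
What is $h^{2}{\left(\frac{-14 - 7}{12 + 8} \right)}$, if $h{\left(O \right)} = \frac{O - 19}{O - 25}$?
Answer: $\frac{160801}{271441} \approx 0.5924$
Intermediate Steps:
$h{\left(O \right)} = \frac{-19 + O}{-25 + O}$
$h^{2}{\left(\frac{-14 - 7}{12 + 8} \right)} = \left(\frac{-19 + \frac{-14 - 7}{12 + 8}}{-25 + \frac{-14 - 7}{12 + 8}}\right)^{2} = \left(\frac{-19 - \frac{21}{20}}{-25 - \frac{21}{20}}\right)^{2} = \left(\frac{1}{- \frac{521}{20}} \left(- \frac{401}{20}\right)\right)^{2} = \left(\left(- \frac{20}{521}\right) \left(- \frac{401}{20}\right)\right)^{2} = \left(\frac{401}{521}\right)^{2} = \frac{160801}{271441}$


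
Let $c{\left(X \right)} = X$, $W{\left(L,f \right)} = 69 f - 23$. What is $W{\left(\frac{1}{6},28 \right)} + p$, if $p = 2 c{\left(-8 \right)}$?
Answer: $1893$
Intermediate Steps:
$W{\left(L,f \right)} = -23 + 69 f$
$p = -16$ ($p = 2 \left(-8\right) = -16$)
$W{\left(\frac{1}{6},28 \right)} + p = \left(-23 + 69 \cdot 28\right) - 16 = \left(-23 + 1932\right) - 16 = 1909 - 16 = 1893$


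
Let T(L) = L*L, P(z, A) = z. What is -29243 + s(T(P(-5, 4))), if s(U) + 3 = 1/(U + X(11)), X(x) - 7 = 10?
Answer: -1228331/42 ≈ -29246.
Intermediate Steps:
X(x) = 17 (X(x) = 7 + 10 = 17)
T(L) = L²
s(U) = -3 + 1/(17 + U) (s(U) = -3 + 1/(U + 17) = -3 + 1/(17 + U))
-29243 + s(T(P(-5, 4))) = -29243 + (-50 - 3*(-5)²)/(17 + (-5)²) = -29243 + (-50 - 3*25)/(17 + 25) = -29243 + (-50 - 75)/42 = -29243 + (1/42)*(-125) = -29243 - 125/42 = -1228331/42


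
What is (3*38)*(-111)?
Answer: -12654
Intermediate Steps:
(3*38)*(-111) = 114*(-111) = -12654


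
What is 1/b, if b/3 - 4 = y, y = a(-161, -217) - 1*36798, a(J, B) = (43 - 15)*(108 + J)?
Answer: -1/114834 ≈ -8.7082e-6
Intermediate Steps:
a(J, B) = 3024 + 28*J (a(J, B) = 28*(108 + J) = 3024 + 28*J)
y = -38282 (y = (3024 + 28*(-161)) - 1*36798 = (3024 - 4508) - 36798 = -1484 - 36798 = -38282)
b = -114834 (b = 12 + 3*(-38282) = 12 - 114846 = -114834)
1/b = 1/(-114834) = -1/114834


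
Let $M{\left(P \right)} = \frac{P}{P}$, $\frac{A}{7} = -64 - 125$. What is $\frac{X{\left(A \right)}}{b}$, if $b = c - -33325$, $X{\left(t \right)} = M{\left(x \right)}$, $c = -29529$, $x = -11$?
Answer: $\frac{1}{3796} \approx 0.00026344$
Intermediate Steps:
$A = -1323$ ($A = 7 \left(-64 - 125\right) = 7 \left(-189\right) = -1323$)
$M{\left(P \right)} = 1$
$X{\left(t \right)} = 1$
$b = 3796$ ($b = -29529 - -33325 = -29529 + 33325 = 3796$)
$\frac{X{\left(A \right)}}{b} = 1 \cdot \frac{1}{3796} = \frac{1}{3796}$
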